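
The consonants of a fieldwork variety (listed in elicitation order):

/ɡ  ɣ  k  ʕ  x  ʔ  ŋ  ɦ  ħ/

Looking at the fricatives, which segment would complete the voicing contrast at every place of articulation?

/h/

Voiceless: /x/ (velar), /ħ/ (pharyngeal).
Voiced: /ɣ/ (velar), /ʕ/ (pharyngeal), /ɦ/ (glottal).
The glottal row has no voiceless member, so the gap is the voiceless glottal fricative /h/.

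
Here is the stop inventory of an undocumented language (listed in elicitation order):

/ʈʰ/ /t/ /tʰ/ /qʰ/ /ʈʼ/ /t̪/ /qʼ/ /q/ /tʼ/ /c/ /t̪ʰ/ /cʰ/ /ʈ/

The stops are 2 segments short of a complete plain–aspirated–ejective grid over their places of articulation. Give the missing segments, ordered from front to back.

place of articulation  plain     aspirated  ejective
dental            t̪        t̪ʰ       —       
alveolar          t         tʰ        tʼ      
retroflex         ʈ         ʈʰ        ʈʼ      
palatal           c         cʰ        —       
uvular            q         qʰ        qʼ      
Gaps, from front to back: dental lacks ejective (/t̪ʼ/); palatal lacks ejective (/cʼ/).

/t̪ʼ/, /cʼ/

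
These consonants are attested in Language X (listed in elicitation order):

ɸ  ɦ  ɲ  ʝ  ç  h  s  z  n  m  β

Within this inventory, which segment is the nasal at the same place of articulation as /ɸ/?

/m/

/ɸ/ is a voiceless bilabial fricative.
The nasal at the same place is a bilabial nasal — in this inventory, /m/.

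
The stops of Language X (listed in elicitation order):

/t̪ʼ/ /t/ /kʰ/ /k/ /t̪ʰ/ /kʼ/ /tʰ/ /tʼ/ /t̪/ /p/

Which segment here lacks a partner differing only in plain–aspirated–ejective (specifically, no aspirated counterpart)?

Dental: /t̪/ ~ /t̪ʰ/ ~ /t̪ʼ/
Alveolar: /t/ ~ /tʰ/ ~ /tʼ/
Velar: /k/ ~ /kʰ/ ~ /kʼ/
Bilabial: only /p/ (plain); no aspirated partner.
So /p/ is the unpaired segment.

/p/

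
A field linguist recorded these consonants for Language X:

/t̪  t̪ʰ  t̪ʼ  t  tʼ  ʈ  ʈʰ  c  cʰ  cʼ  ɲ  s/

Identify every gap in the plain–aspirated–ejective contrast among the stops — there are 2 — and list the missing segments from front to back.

place of articulation  plain     aspirated  ejective
dental            t̪        t̪ʰ       t̪ʼ     
alveolar          t         —         tʼ      
retroflex         ʈ         ʈʰ        —       
palatal           c         cʰ        cʼ      
Gaps, from front to back: alveolar lacks aspirated (/tʰ/); retroflex lacks ejective (/ʈʼ/).

/tʰ/, /ʈʼ/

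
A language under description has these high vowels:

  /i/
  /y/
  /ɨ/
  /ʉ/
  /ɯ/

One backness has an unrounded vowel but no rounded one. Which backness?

back

front: unrounded /i/, rounded /y/.
central: unrounded /ɨ/, rounded /ʉ/.
back: unrounded /ɯ/, rounded —.
Every backness has a rounded member except back, where /u/ would be expected.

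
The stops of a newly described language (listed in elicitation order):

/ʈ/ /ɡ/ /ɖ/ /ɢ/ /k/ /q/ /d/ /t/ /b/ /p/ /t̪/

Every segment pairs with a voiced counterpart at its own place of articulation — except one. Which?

/t̪/

Bilabial: /p/ ~ /b/
Alveolar: /t/ ~ /d/
Retroflex: /ʈ/ ~ /ɖ/
Velar: /k/ ~ /ɡ/
Uvular: /q/ ~ /ɢ/
Dental: only /t̪/ (voiceless); no voiced partner.
So /t̪/ is the unpaired segment.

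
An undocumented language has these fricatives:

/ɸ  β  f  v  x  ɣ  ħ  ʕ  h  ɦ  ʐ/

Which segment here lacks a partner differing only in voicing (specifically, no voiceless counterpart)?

/ʐ/

Bilabial: /ɸ/ ~ /β/
Labiodental: /f/ ~ /v/
Velar: /x/ ~ /ɣ/
Pharyngeal: /ħ/ ~ /ʕ/
Glottal: /h/ ~ /ɦ/
Retroflex: only /ʐ/ (voiced); no voiceless partner.
So /ʐ/ is the unpaired segment.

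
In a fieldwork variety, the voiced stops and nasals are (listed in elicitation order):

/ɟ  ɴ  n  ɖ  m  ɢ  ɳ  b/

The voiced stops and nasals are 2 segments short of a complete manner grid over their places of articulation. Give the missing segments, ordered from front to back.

place of articulation  oral stop  nasal   
bilabial          b         m       
alveolar          —         n       
retroflex         ɖ         ɳ       
palatal           ɟ         —       
uvular            ɢ         ɴ       
Gaps, from front to back: alveolar lacks oral stop (/d/); palatal lacks nasal (/ɲ/).

/d/, /ɲ/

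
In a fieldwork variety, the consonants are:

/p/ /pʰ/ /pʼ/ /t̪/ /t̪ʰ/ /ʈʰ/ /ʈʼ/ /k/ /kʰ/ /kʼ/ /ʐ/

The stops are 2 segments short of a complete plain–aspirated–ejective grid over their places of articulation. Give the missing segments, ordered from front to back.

place of articulation  plain     aspirated  ejective
bilabial          p         pʰ        pʼ      
dental            t̪        t̪ʰ       —       
retroflex         —         ʈʰ        ʈʼ      
velar             k         kʰ        kʼ      
Gaps, from front to back: dental lacks ejective (/t̪ʼ/); retroflex lacks plain (/ʈ/).

/t̪ʼ/, /ʈ/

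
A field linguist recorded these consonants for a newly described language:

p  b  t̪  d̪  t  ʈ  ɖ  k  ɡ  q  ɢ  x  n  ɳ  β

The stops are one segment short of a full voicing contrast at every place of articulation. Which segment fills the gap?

/d/

place of articulation  voiceless  voiced  
bilabial          p         b       
dental            t̪        d̪      
alveolar          t         —       
retroflex         ʈ         ɖ       
velar             k         ɡ       
uvular            q         ɢ       
The alveolar row has no voiced member, so the gap is the voiced alveolar stop /d/.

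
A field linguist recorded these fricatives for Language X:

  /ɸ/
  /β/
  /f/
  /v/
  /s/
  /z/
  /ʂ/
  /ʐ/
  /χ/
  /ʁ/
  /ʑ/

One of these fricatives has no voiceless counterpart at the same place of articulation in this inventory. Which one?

Bilabial: /ɸ/ ~ /β/
Labiodental: /f/ ~ /v/
Alveolar: /s/ ~ /z/
Retroflex: /ʂ/ ~ /ʐ/
Uvular: /χ/ ~ /ʁ/
Alveolo-palatal: only /ʑ/ (voiced); no voiceless partner.
So /ʑ/ is the unpaired segment.

/ʑ/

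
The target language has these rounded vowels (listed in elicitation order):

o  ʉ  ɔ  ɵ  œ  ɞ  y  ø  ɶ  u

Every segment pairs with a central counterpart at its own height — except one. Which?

High: /y/ ~ /ʉ/ ~ /u/
High-mid: /ø/ ~ /ɵ/ ~ /o/
Low-mid: /œ/ ~ /ɞ/ ~ /ɔ/
Low: only /ɶ/ (front); no central partner.
So /ɶ/ is the unpaired segment.

/ɶ/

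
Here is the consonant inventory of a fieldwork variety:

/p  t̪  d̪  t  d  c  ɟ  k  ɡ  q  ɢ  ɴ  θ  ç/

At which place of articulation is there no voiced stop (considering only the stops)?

place of articulation  voiceless  voiced  
bilabial          p         —       
dental            t̪        d̪      
alveolar          t         d       
palatal           c         ɟ       
velar             k         ɡ       
uvular            q         ɢ       
Every place of articulation has a voiced member except bilabial, where /b/ would be expected.

bilabial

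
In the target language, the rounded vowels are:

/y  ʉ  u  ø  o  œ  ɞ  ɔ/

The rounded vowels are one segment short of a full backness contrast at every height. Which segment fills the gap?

/ɵ/

high: front /y/, central /ʉ/, back /u/.
high-mid: front /ø/, central —, back /o/.
low-mid: front /œ/, central /ɞ/, back /ɔ/.
The high-mid row has no central member, so the gap is the high-mid central rounded vowel /ɵ/.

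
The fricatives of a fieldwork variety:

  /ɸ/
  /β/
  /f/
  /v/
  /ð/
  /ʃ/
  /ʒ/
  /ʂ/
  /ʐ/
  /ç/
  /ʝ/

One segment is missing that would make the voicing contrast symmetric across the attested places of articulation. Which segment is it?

bilabial: voiceless /ɸ/, voiced /β/.
labiodental: voiceless /f/, voiced /v/.
dental: voiceless —, voiced /ð/.
postalveolar: voiceless /ʃ/, voiced /ʒ/.
retroflex: voiceless /ʂ/, voiced /ʐ/.
palatal: voiceless /ç/, voiced /ʝ/.
The dental row has no voiceless member, so the gap is the voiceless dental fricative /θ/.

/θ/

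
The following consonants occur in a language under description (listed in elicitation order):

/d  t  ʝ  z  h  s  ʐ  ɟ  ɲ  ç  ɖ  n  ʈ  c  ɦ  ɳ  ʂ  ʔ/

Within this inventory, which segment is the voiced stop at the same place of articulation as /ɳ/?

/ɖ/

/ɳ/ is a retroflex nasal.
The voiced stop at the same place is a voiced retroflex stop — in this inventory, /ɖ/.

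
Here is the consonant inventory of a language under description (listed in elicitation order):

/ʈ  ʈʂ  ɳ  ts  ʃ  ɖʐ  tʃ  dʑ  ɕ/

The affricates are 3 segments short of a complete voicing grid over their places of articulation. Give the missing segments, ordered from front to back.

place of articulation  voiceless  voiced  
alveolar          ts        —       
postalveolar      tʃ        —       
retroflex         ʈʂ        ɖʐ      
alveolo-palatal   —         dʑ      
Gaps, from front to back: alveolar lacks voiced (/dz/); postalveolar lacks voiced (/dʒ/); alveolo-palatal lacks voiceless (/tɕ/).

/dz/, /dʒ/, /tɕ/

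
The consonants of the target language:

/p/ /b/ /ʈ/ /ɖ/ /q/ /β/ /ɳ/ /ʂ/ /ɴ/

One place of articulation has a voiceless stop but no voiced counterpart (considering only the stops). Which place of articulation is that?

uvular

place of articulation  voiceless  voiced  
bilabial          p         b       
retroflex         ʈ         ɖ       
uvular            q         —       
Every place of articulation has a voiced member except uvular, where /ɢ/ would be expected.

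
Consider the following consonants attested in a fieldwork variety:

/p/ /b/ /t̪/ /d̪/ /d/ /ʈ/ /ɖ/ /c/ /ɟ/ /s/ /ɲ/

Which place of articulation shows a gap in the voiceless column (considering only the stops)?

place of articulation  voiceless  voiced  
bilabial          p         b       
dental            t̪        d̪      
alveolar          —         d       
retroflex         ʈ         ɖ       
palatal           c         ɟ       
Every place of articulation has a voiceless member except alveolar, where /t/ would be expected.

alveolar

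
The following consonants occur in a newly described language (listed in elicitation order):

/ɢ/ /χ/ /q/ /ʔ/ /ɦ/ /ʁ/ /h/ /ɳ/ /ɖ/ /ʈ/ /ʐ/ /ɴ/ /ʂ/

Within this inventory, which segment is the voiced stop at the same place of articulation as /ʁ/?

/ʁ/ is a voiced uvular fricative.
The voiced stop at the same place is a voiced uvular stop — in this inventory, /ɢ/.

/ɢ/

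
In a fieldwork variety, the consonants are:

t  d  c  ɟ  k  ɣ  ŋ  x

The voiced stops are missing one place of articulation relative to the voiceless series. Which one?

Voiceless: /t/ (alveolar), /c/ (palatal), /k/ (velar).
Voiced: /d/ (alveolar), /ɟ/ (palatal).
Every place of articulation has a voiced member except velar, where /ɡ/ would be expected.

velar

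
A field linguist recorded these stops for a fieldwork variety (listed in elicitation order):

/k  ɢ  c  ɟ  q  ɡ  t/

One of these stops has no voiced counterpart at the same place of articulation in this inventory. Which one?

/t/

Palatal: /c/ ~ /ɟ/
Velar: /k/ ~ /ɡ/
Uvular: /q/ ~ /ɢ/
Alveolar: only /t/ (voiceless); no voiced partner.
So /t/ is the unpaired segment.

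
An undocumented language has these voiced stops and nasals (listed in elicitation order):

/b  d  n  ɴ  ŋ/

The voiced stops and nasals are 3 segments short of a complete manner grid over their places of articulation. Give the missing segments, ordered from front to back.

/m/, /ɡ/, /ɢ/

place of articulation  oral stop  nasal   
bilabial          b         —       
alveolar          d         n       
velar             —         ŋ       
uvular            —         ɴ       
Gaps, from front to back: bilabial lacks nasal (/m/); velar lacks oral stop (/ɡ/); uvular lacks oral stop (/ɢ/).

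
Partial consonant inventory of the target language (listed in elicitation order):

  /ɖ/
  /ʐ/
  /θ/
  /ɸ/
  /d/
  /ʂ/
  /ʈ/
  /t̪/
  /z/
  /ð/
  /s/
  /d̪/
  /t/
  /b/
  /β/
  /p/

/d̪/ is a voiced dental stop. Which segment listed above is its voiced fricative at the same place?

The voiced fricative at the same place is a voiced dental fricative — in this inventory, /ð/.

/ð/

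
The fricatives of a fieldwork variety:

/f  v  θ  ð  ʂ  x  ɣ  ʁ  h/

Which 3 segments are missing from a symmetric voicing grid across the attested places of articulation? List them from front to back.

place of articulation  voiceless  voiced  
labiodental       f         v       
dental            θ         ð       
retroflex         ʂ         —       
velar             x         ɣ       
uvular            —         ʁ       
glottal           h         —       
Gaps, from front to back: retroflex lacks voiced (/ʐ/); uvular lacks voiceless (/χ/); glottal lacks voiced (/ɦ/).

/ʐ/, /χ/, /ɦ/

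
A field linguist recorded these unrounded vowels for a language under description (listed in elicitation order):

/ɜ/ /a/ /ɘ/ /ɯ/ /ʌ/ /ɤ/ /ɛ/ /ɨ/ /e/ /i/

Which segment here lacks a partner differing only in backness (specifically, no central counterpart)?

High: /i/ ~ /ɨ/ ~ /ɯ/
High-mid: /e/ ~ /ɘ/ ~ /ɤ/
Low-mid: /ɛ/ ~ /ɜ/ ~ /ʌ/
Low: only /a/ (front); no central partner.
So /a/ is the unpaired segment.

/a/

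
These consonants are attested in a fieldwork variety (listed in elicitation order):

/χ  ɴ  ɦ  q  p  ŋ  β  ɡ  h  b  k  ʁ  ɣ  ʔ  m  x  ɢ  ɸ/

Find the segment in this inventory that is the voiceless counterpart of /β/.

/β/ is a voiced bilabial fricative.
The voiceless counterpart is a voiceless bilabial fricative — in this inventory, /ɸ/.

/ɸ/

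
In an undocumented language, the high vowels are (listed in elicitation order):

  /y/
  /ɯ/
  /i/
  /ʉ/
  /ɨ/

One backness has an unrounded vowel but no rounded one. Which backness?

back

backness          unrounded  rounded 
front             i         y       
central           ɨ         ʉ       
back              ɯ         —       
Every backness has a rounded member except back, where /u/ would be expected.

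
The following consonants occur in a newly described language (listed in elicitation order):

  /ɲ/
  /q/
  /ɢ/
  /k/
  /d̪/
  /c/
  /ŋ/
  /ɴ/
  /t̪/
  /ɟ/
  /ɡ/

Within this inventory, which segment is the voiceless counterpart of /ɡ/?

/k/

/ɡ/ is a voiced velar stop.
The voiceless counterpart is a voiceless velar stop — in this inventory, /k/.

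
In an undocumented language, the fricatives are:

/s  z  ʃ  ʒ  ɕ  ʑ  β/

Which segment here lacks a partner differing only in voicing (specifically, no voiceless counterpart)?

/β/

Alveolar: /s/ ~ /z/
Postalveolar: /ʃ/ ~ /ʒ/
Alveolo-palatal: /ɕ/ ~ /ʑ/
Bilabial: only /β/ (voiced); no voiceless partner.
So /β/ is the unpaired segment.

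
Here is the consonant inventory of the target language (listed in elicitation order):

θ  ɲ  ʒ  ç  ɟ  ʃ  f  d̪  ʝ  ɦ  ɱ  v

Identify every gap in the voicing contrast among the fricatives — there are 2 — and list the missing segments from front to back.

/ð/, /h/

place of articulation  voiceless  voiced  
labiodental       f         v       
dental            θ         —       
postalveolar      ʃ         ʒ       
palatal           ç         ʝ       
glottal           —         ɦ       
Gaps, from front to back: dental lacks voiced (/ð/); glottal lacks voiceless (/h/).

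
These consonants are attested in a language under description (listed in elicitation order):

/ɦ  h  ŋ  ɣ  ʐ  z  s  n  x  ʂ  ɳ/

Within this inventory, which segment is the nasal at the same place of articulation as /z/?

/z/ is a voiced alveolar fricative.
The nasal at the same place is an alveolar nasal — in this inventory, /n/.

/n/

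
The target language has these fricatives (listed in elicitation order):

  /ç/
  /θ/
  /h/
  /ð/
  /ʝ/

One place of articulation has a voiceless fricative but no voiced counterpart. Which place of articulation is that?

glottal

place of articulation  voiceless  voiced  
dental            θ         ð       
palatal           ç         ʝ       
glottal           h         —       
Every place of articulation has a voiced member except glottal, where /ɦ/ would be expected.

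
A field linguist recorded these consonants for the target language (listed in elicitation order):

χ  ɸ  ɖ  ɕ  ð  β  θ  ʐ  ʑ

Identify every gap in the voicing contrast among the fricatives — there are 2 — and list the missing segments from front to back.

place of articulation  voiceless  voiced  
bilabial          ɸ         β       
dental            θ         ð       
retroflex         —         ʐ       
alveolo-palatal   ɕ         ʑ       
uvular            χ         —       
Gaps, from front to back: retroflex lacks voiceless (/ʂ/); uvular lacks voiced (/ʁ/).

/ʂ/, /ʁ/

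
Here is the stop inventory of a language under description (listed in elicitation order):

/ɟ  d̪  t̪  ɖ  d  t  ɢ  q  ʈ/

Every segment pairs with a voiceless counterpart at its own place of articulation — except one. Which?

/ɟ/

Dental: /t̪/ ~ /d̪/
Alveolar: /t/ ~ /d/
Retroflex: /ʈ/ ~ /ɖ/
Uvular: /q/ ~ /ɢ/
Palatal: only /ɟ/ (voiced); no voiceless partner.
So /ɟ/ is the unpaired segment.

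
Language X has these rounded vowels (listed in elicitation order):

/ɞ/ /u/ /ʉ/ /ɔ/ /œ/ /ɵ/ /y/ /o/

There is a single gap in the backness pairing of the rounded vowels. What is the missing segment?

height            front     central   back    
high              y         ʉ         u       
high-mid          —         ɵ         o       
low-mid           œ         ɞ         ɔ       
The high-mid row has no front member, so the gap is the high-mid front rounded vowel /ø/.

/ø/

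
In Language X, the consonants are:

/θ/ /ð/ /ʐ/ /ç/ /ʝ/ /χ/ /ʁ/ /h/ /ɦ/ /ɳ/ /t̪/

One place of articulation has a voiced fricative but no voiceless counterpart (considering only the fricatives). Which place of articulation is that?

place of articulation  voiceless  voiced  
dental            θ         ð       
retroflex         —         ʐ       
palatal           ç         ʝ       
uvular            χ         ʁ       
glottal           h         ɦ       
Every place of articulation has a voiceless member except retroflex, where /ʂ/ would be expected.

retroflex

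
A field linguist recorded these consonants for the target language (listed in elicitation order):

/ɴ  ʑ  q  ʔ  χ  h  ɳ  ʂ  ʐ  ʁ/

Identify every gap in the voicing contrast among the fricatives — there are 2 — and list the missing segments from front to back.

place of articulation  voiceless  voiced  
retroflex         ʂ         ʐ       
alveolo-palatal   —         ʑ       
uvular            χ         ʁ       
glottal           h         —       
Gaps, from front to back: alveolo-palatal lacks voiceless (/ɕ/); glottal lacks voiced (/ɦ/).

/ɕ/, /ɦ/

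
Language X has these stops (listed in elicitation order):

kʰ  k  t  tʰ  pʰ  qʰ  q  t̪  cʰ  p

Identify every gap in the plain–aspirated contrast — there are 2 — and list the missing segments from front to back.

place of articulation  plain     aspirated
bilabial          p         pʰ      
dental            t̪        —       
alveolar          t         tʰ      
palatal           —         cʰ      
velar             k         kʰ      
uvular            q         qʰ      
Gaps, from front to back: dental lacks aspirated (/t̪ʰ/); palatal lacks plain (/c/).

/t̪ʰ/, /c/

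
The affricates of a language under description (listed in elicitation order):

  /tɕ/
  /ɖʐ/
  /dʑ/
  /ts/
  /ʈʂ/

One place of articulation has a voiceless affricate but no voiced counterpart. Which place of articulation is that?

Voiceless: /ts/ (alveolar), /ʈʂ/ (retroflex), /tɕ/ (alveolo-palatal).
Voiced: /ɖʐ/ (retroflex), /dʑ/ (alveolo-palatal).
Every place of articulation has a voiced member except alveolar, where /dz/ would be expected.

alveolar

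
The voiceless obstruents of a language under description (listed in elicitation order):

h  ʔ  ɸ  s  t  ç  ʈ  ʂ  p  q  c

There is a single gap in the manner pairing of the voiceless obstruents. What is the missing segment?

bilabial: stop /p/, fricative /ɸ/.
alveolar: stop /t/, fricative /s/.
retroflex: stop /ʈ/, fricative /ʂ/.
palatal: stop /c/, fricative /ç/.
uvular: stop /q/, fricative —.
glottal: stop /ʔ/, fricative /h/.
The uvular row has no fricative member, so the gap is the uvular fricative /χ/.

/χ/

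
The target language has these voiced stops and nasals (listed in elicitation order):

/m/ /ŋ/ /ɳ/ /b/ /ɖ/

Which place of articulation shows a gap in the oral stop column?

place of articulation  oral stop  nasal   
bilabial          b         m       
retroflex         ɖ         ɳ       
velar             —         ŋ       
Every place of articulation has an oral stop member except velar, where /ɡ/ would be expected.

velar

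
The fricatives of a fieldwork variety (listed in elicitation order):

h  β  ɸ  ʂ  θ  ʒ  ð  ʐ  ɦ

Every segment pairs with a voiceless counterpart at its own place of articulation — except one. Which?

Bilabial: /ɸ/ ~ /β/
Dental: /θ/ ~ /ð/
Retroflex: /ʂ/ ~ /ʐ/
Glottal: /h/ ~ /ɦ/
Postalveolar: only /ʒ/ (voiced); no voiceless partner.
So /ʒ/ is the unpaired segment.

/ʒ/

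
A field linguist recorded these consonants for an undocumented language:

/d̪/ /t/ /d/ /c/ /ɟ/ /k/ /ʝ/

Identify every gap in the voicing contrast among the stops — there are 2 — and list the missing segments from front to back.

dental: voiceless —, voiced /d̪/.
alveolar: voiceless /t/, voiced /d/.
palatal: voiceless /c/, voiced /ɟ/.
velar: voiceless /k/, voiced —.
Gaps, from front to back: dental lacks voiceless (/t̪/); velar lacks voiced (/ɡ/).

/t̪/, /ɡ/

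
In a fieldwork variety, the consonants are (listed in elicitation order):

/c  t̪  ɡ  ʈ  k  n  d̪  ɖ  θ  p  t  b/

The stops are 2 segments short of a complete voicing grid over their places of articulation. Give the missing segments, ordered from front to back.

place of articulation  voiceless  voiced  
bilabial          p         b       
dental            t̪        d̪      
alveolar          t         —       
retroflex         ʈ         ɖ       
palatal           c         —       
velar             k         ɡ       
Gaps, from front to back: alveolar lacks voiced (/d/); palatal lacks voiced (/ɟ/).

/d/, /ɟ/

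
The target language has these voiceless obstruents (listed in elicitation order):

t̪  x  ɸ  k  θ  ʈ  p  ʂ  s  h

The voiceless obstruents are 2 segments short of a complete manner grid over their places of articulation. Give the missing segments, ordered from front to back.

/t/, /ʔ/

Stop: /p/ (bilabial), /t̪/ (dental), /ʈ/ (retroflex), /k/ (velar).
Fricative: /ɸ/ (bilabial), /θ/ (dental), /s/ (alveolar), /ʂ/ (retroflex), /x/ (velar), /h/ (glottal).
Gaps, from front to back: alveolar lacks stop (/t/); glottal lacks stop (/ʔ/).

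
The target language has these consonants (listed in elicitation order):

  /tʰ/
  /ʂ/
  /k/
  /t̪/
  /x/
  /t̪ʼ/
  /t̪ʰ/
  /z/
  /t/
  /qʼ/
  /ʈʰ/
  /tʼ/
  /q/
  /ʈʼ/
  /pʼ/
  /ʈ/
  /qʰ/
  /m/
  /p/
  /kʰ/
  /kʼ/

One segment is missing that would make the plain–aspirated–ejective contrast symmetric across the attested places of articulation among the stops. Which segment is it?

Plain: /p/ (bilabial), /t̪/ (dental), /t/ (alveolar), /ʈ/ (retroflex), /k/ (velar), /q/ (uvular).
Aspirated: /t̪ʰ/ (dental), /tʰ/ (alveolar), /ʈʰ/ (retroflex), /kʰ/ (velar), /qʰ/ (uvular).
Ejective: /pʼ/ (bilabial), /t̪ʼ/ (dental), /tʼ/ (alveolar), /ʈʼ/ (retroflex), /kʼ/ (velar), /qʼ/ (uvular).
The bilabial row has no aspirated member, so the gap is the aspirated bilabial stop /pʰ/.

/pʰ/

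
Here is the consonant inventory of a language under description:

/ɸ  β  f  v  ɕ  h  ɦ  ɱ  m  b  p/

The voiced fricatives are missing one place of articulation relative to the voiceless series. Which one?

Voiceless: /ɸ/ (bilabial), /f/ (labiodental), /ɕ/ (alveolo-palatal), /h/ (glottal).
Voiced: /β/ (bilabial), /v/ (labiodental), /ɦ/ (glottal).
Every place of articulation has a voiced member except alveolo-palatal, where /ʑ/ would be expected.

alveolo-palatal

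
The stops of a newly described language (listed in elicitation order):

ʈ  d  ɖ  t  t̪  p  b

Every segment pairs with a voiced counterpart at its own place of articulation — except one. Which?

/t̪/

Bilabial: /p/ ~ /b/
Alveolar: /t/ ~ /d/
Retroflex: /ʈ/ ~ /ɖ/
Dental: only /t̪/ (voiceless); no voiced partner.
So /t̪/ is the unpaired segment.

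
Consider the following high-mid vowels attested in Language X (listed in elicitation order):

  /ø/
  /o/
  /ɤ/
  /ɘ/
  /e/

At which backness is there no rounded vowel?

central

backness          unrounded  rounded 
front             e         ø       
central           ɘ         —       
back              ɤ         o       
Every backness has a rounded member except central, where /ɵ/ would be expected.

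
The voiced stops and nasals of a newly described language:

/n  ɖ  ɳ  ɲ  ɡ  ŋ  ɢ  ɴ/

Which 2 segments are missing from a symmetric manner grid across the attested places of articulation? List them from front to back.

/d/, /ɟ/

place of articulation  oral stop  nasal   
alveolar          —         n       
retroflex         ɖ         ɳ       
palatal           —         ɲ       
velar             ɡ         ŋ       
uvular            ɢ         ɴ       
Gaps, from front to back: alveolar lacks oral stop (/d/); palatal lacks oral stop (/ɟ/).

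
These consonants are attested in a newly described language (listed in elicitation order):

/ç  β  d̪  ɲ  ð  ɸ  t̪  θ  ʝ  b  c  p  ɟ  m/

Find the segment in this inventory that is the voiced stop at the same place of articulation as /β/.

/b/

/β/ is a voiced bilabial fricative.
The voiced stop at the same place is a voiced bilabial stop — in this inventory, /b/.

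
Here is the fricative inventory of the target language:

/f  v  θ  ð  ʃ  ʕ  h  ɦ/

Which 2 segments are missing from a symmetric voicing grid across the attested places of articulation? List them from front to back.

/ʒ/, /ħ/

labiodental: voiceless /f/, voiced /v/.
dental: voiceless /θ/, voiced /ð/.
postalveolar: voiceless /ʃ/, voiced —.
pharyngeal: voiceless —, voiced /ʕ/.
glottal: voiceless /h/, voiced /ɦ/.
Gaps, from front to back: postalveolar lacks voiced (/ʒ/); pharyngeal lacks voiceless (/ħ/).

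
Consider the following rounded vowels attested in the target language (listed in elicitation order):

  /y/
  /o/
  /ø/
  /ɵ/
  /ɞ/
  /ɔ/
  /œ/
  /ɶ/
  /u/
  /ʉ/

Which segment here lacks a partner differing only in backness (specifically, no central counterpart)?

High: /y/ ~ /ʉ/ ~ /u/
High-mid: /ø/ ~ /ɵ/ ~ /o/
Low-mid: /œ/ ~ /ɞ/ ~ /ɔ/
Low: only /ɶ/ (front); no central partner.
So /ɶ/ is the unpaired segment.

/ɶ/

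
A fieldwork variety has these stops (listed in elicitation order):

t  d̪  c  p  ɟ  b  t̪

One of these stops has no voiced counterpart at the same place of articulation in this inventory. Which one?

/t/

Bilabial: /p/ ~ /b/
Dental: /t̪/ ~ /d̪/
Palatal: /c/ ~ /ɟ/
Alveolar: only /t/ (voiceless); no voiced partner.
So /t/ is the unpaired segment.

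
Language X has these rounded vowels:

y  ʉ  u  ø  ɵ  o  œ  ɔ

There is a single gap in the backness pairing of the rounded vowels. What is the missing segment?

/ɞ/

high: front /y/, central /ʉ/, back /u/.
high-mid: front /ø/, central /ɵ/, back /o/.
low-mid: front /œ/, central —, back /ɔ/.
The low-mid row has no central member, so the gap is the low-mid central rounded vowel /ɞ/.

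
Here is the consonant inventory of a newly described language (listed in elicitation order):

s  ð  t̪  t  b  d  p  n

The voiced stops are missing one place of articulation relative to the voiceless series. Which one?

dental

bilabial: voiceless /p/, voiced /b/.
dental: voiceless /t̪/, voiced —.
alveolar: voiceless /t/, voiced /d/.
Every place of articulation has a voiced member except dental, where /d̪/ would be expected.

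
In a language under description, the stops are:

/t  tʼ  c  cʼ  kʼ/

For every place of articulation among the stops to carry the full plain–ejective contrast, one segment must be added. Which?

/k/

alveolar: plain /t/, ejective /tʼ/.
palatal: plain /c/, ejective /cʼ/.
velar: plain —, ejective /kʼ/.
The velar row has no plain member, so the gap is the plain velar stop /k/.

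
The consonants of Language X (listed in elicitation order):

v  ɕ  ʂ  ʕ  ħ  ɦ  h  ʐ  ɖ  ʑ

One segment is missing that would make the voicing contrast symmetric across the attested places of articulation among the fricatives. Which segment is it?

Voiceless: /ʂ/ (retroflex), /ɕ/ (alveolo-palatal), /ħ/ (pharyngeal), /h/ (glottal).
Voiced: /v/ (labiodental), /ʐ/ (retroflex), /ʑ/ (alveolo-palatal), /ʕ/ (pharyngeal), /ɦ/ (glottal).
The labiodental row has no voiceless member, so the gap is the voiceless labiodental fricative /f/.

/f/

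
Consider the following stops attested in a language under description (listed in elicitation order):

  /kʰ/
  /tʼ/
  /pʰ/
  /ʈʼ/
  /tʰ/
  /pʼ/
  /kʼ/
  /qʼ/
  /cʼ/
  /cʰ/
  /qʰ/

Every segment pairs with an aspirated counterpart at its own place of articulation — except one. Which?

Bilabial: /pʰ/ ~ /pʼ/
Alveolar: /tʰ/ ~ /tʼ/
Palatal: /cʰ/ ~ /cʼ/
Velar: /kʰ/ ~ /kʼ/
Uvular: /qʰ/ ~ /qʼ/
Retroflex: only /ʈʼ/ (ejective); no aspirated partner.
So /ʈʼ/ is the unpaired segment.

/ʈʼ/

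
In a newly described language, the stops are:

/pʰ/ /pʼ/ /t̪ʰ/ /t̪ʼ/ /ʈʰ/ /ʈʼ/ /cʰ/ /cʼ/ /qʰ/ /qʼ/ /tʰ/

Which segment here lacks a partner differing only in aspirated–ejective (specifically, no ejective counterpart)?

/tʰ/

Bilabial: /pʰ/ ~ /pʼ/
Dental: /t̪ʰ/ ~ /t̪ʼ/
Retroflex: /ʈʰ/ ~ /ʈʼ/
Palatal: /cʰ/ ~ /cʼ/
Uvular: /qʰ/ ~ /qʼ/
Alveolar: only /tʰ/ (aspirated); no ejective partner.
So /tʰ/ is the unpaired segment.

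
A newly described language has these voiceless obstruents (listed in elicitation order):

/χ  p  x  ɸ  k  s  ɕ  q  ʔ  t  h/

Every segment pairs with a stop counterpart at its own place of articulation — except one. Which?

Bilabial: /p/ ~ /ɸ/
Alveolar: /t/ ~ /s/
Velar: /k/ ~ /x/
Uvular: /q/ ~ /χ/
Glottal: /ʔ/ ~ /h/
Alveolo-palatal: only /ɕ/ (fricative); no stop partner.
So /ɕ/ is the unpaired segment.

/ɕ/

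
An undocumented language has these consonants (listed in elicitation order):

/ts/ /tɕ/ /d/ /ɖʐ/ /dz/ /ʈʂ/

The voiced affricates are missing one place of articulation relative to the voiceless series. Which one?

alveolo-palatal

alveolar: voiceless /ts/, voiced /dz/.
retroflex: voiceless /ʈʂ/, voiced /ɖʐ/.
alveolo-palatal: voiceless /tɕ/, voiced —.
Every place of articulation has a voiced member except alveolo-palatal, where /dʑ/ would be expected.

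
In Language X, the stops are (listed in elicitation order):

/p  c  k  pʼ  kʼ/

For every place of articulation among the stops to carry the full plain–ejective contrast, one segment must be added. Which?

/cʼ/

bilabial: plain /p/, ejective /pʼ/.
palatal: plain /c/, ejective —.
velar: plain /k/, ejective /kʼ/.
The palatal row has no ejective member, so the gap is the ejective palatal stop /cʼ/.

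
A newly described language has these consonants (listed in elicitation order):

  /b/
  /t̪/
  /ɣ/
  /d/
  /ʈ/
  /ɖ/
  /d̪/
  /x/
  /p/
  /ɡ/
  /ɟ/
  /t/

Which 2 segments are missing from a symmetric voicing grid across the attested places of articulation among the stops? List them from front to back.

/c/, /k/

Voiceless: /p/ (bilabial), /t̪/ (dental), /t/ (alveolar), /ʈ/ (retroflex).
Voiced: /b/ (bilabial), /d̪/ (dental), /d/ (alveolar), /ɖ/ (retroflex), /ɟ/ (palatal), /ɡ/ (velar).
Gaps, from front to back: palatal lacks voiceless (/c/); velar lacks voiceless (/k/).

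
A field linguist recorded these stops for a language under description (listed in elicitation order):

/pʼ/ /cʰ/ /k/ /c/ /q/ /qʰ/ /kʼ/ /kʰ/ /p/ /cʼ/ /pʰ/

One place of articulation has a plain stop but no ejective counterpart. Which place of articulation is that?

uvular

place of articulation  plain     aspirated  ejective
bilabial          p         pʰ        pʼ      
palatal           c         cʰ        cʼ      
velar             k         kʰ        kʼ      
uvular            q         qʰ        —       
Every place of articulation has an ejective member except uvular, where /qʼ/ would be expected.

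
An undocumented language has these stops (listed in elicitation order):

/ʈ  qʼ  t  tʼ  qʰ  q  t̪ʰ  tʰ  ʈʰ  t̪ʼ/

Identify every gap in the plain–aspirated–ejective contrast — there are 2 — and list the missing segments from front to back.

/t̪/, /ʈʼ/

dental: plain —, aspirated /t̪ʰ/, ejective /t̪ʼ/.
alveolar: plain /t/, aspirated /tʰ/, ejective /tʼ/.
retroflex: plain /ʈ/, aspirated /ʈʰ/, ejective —.
uvular: plain /q/, aspirated /qʰ/, ejective /qʼ/.
Gaps, from front to back: dental lacks plain (/t̪/); retroflex lacks ejective (/ʈʼ/).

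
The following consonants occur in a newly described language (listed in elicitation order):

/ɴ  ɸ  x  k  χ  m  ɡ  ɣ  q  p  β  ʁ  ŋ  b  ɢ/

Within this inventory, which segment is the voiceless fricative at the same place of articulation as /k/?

/x/

/k/ is a voiceless velar stop.
The voiceless fricative at the same place is a voiceless velar fricative — in this inventory, /x/.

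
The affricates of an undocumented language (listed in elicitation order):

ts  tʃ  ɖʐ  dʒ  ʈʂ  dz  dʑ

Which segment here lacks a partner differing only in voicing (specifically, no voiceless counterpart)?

Alveolar: /ts/ ~ /dz/
Postalveolar: /tʃ/ ~ /dʒ/
Retroflex: /ʈʂ/ ~ /ɖʐ/
Alveolo-palatal: only /dʑ/ (voiced); no voiceless partner.
So /dʑ/ is the unpaired segment.

/dʑ/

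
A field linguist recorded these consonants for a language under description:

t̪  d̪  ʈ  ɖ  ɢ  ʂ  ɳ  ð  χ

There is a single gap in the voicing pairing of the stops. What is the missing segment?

/q/

Voiceless: /t̪/ (dental), /ʈ/ (retroflex).
Voiced: /d̪/ (dental), /ɖ/ (retroflex), /ɢ/ (uvular).
The uvular row has no voiceless member, so the gap is the voiceless uvular stop /q/.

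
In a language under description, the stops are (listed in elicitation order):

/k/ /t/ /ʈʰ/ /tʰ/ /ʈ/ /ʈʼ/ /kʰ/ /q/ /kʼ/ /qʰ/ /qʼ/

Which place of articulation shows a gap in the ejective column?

alveolar

place of articulation  plain     aspirated  ejective
alveolar          t         tʰ        —       
retroflex         ʈ         ʈʰ        ʈʼ      
velar             k         kʰ        kʼ      
uvular            q         qʰ        qʼ      
Every place of articulation has an ejective member except alveolar, where /tʼ/ would be expected.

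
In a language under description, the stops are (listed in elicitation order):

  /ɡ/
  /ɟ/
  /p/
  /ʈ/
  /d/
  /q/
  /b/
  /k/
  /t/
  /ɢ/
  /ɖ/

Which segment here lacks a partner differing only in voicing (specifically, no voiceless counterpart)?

Bilabial: /p/ ~ /b/
Alveolar: /t/ ~ /d/
Retroflex: /ʈ/ ~ /ɖ/
Velar: /k/ ~ /ɡ/
Uvular: /q/ ~ /ɢ/
Palatal: only /ɟ/ (voiced); no voiceless partner.
So /ɟ/ is the unpaired segment.

/ɟ/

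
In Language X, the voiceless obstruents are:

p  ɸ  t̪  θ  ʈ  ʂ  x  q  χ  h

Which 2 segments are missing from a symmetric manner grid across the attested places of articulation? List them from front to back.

/k/, /ʔ/

bilabial: stop /p/, fricative /ɸ/.
dental: stop /t̪/, fricative /θ/.
retroflex: stop /ʈ/, fricative /ʂ/.
velar: stop —, fricative /x/.
uvular: stop /q/, fricative /χ/.
glottal: stop —, fricative /h/.
Gaps, from front to back: velar lacks stop (/k/); glottal lacks stop (/ʔ/).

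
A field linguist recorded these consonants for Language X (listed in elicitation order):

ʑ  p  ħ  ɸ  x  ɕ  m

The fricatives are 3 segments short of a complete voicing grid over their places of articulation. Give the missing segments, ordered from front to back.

place of articulation  voiceless  voiced  
bilabial          ɸ         —       
alveolo-palatal   ɕ         ʑ       
velar             x         —       
pharyngeal        ħ         —       
Gaps, from front to back: bilabial lacks voiced (/β/); velar lacks voiced (/ɣ/); pharyngeal lacks voiced (/ʕ/).

/β/, /ɣ/, /ʕ/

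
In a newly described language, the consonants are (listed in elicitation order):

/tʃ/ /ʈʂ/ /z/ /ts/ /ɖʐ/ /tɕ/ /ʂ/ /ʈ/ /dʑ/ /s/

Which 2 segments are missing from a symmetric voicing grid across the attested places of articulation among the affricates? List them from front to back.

/dz/, /dʒ/

place of articulation  voiceless  voiced  
alveolar          ts        —       
postalveolar      tʃ        —       
retroflex         ʈʂ        ɖʐ      
alveolo-palatal   tɕ        dʑ      
Gaps, from front to back: alveolar lacks voiced (/dz/); postalveolar lacks voiced (/dʒ/).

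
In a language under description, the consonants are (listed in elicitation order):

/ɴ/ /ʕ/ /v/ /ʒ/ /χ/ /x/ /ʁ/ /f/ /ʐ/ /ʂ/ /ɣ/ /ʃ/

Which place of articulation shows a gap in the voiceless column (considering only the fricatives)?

labiodental: voiceless /f/, voiced /v/.
postalveolar: voiceless /ʃ/, voiced /ʒ/.
retroflex: voiceless /ʂ/, voiced /ʐ/.
velar: voiceless /x/, voiced /ɣ/.
uvular: voiceless /χ/, voiced /ʁ/.
pharyngeal: voiceless —, voiced /ʕ/.
Every place of articulation has a voiceless member except pharyngeal, where /ħ/ would be expected.

pharyngeal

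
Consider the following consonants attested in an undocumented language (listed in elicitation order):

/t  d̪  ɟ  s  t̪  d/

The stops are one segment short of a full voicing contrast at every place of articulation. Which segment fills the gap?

Voiceless: /t̪/ (dental), /t/ (alveolar).
Voiced: /d̪/ (dental), /d/ (alveolar), /ɟ/ (palatal).
The palatal row has no voiceless member, so the gap is the voiceless palatal stop /c/.

/c/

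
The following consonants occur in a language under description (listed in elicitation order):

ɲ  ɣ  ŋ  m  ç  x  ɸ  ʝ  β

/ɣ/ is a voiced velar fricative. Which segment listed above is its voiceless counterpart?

/x/

The voiceless counterpart is a voiceless velar fricative — in this inventory, /x/.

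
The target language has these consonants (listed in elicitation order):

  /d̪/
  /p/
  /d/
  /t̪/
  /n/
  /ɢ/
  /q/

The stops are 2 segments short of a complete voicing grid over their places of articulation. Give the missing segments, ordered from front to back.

Voiceless: /p/ (bilabial), /t̪/ (dental), /q/ (uvular).
Voiced: /d̪/ (dental), /d/ (alveolar), /ɢ/ (uvular).
Gaps, from front to back: bilabial lacks voiced (/b/); alveolar lacks voiceless (/t/).

/b/, /t/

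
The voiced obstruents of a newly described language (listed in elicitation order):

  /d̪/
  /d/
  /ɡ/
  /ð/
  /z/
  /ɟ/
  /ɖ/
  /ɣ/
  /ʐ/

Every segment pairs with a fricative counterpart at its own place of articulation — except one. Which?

Dental: /d̪/ ~ /ð/
Alveolar: /d/ ~ /z/
Retroflex: /ɖ/ ~ /ʐ/
Velar: /ɡ/ ~ /ɣ/
Palatal: only /ɟ/ (stop); no fricative partner.
So /ɟ/ is the unpaired segment.

/ɟ/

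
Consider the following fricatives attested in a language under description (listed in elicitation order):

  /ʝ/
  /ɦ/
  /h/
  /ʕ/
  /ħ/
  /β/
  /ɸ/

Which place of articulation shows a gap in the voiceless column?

palatal

place of articulation  voiceless  voiced  
bilabial          ɸ         β       
palatal           —         ʝ       
pharyngeal        ħ         ʕ       
glottal           h         ɦ       
Every place of articulation has a voiceless member except palatal, where /ç/ would be expected.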